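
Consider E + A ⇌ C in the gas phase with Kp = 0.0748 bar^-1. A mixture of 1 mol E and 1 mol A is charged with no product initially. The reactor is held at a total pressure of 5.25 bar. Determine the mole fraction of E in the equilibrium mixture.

y_E = 0.459

Take 1 mol E as basis and let X be its fractional conversion, so ξ = X.
At extent ξ: n_E = 1 − X; n_A = 1 − X; n_C = X.
n_T = Σnᵢ = 2 − X.
y_i = n_i/n_T, p_i = y_i·P. Kp = p_C / (p_E p_A).
Substituting and setting equal to 0.0748 bar^-1 gives a polynomial in X; the root in (0,1) is X = 0.153.
Then n_E = 0.847, n_T = 1.85, so y_E = 0.459.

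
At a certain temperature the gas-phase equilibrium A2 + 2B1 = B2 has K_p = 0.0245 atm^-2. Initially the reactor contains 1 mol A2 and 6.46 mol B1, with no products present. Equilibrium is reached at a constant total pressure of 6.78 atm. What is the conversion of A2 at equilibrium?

X = 0.447

Take 1 mol A2 as basis and let X be its fractional conversion, so ξ = X.
Species balance: n_A2 = 1 − X; n_B1 = 6.46 − 2X; n_B2 = X.
n_T = Σnᵢ = 7.46 − 2X.
With p_i = (n_i/n_T)P, K_p = p_B2 / (p_A2 p_B1^2).
Equating to 0.0245 atm^-2 and solving on 0 < X < 1: X = 0.447.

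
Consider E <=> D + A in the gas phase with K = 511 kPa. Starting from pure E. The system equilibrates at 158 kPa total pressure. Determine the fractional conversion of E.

X = 0.874

Basis: 1 mol E initially; let X = conversion of E. Extent ξ = X.
At extent ξ: n_E = 1 − X; n_D = X; n_A = X.
n_T = Σnᵢ = 1 + X.
Mole fractions y_i = n_i/n_T; K = p_D p_A / (p_E) with p_i = y_i·P.
Substituting and setting equal to 511 kPa gives a polynomial in X; the root in (0,1) is X = 0.874.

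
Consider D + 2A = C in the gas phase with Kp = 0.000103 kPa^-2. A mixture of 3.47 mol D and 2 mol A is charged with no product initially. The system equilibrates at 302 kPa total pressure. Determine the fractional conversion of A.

X = 0.670

Basis: 2 mol A initially; let X = conversion of A. Extent ξ = X.
Mole table: n_D = 3.47 − X; n_A = 2 − 2X; n_C = X.
Summing: n_T = 5.47 − 2X.
Mole fractions y_i = n_i/n_T; Kp = p_C / (p_D p_A^2) with p_i = y_i·P.
Setting this equal to 0.000103 kPa^-2 and taking the physical root (0 < X < 1) gives X = 0.670.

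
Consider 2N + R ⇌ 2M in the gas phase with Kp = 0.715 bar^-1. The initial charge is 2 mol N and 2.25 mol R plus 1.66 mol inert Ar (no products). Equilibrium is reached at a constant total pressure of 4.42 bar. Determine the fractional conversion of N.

X = 0.503

Take 2 mol N as basis and let X be its fractional conversion, so ξ = X.
Mole table: n_N = 2 − 2X; n_R = 2.25 − X; n_M = 2X; n_I = 1.66 (inert).
Total moles n_T = 5.91 − X.
With p_i = (n_i/n_T)P, Kp = p_M^2 / (p_N^2 p_R).
Setting this equal to 0.715 bar^-1 and taking the physical root (0 < X < 1) gives X = 0.503.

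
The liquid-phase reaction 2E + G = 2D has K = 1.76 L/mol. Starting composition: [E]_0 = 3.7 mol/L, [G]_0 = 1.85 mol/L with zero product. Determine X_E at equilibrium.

X = 0.548

Let X = conversion of E; extent ξ = 3.7X/2 mol/L.
Concentrations: [E] = 3.7 − 3.7X; [G] = 1.85 − 1.85X; [D] = 3.7X.
K = [D]^2 / ([E]^2 [G]).
Setting equal to 1.76 and solving for X on (0,1) gives X = 0.548.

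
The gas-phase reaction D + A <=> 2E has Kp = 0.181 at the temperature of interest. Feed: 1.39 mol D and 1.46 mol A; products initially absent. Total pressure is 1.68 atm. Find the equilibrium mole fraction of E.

y_E = 0.175

Basis: 1.39 mol D initially; let X = conversion of D. Extent ξ = 1.39X.
At extent ξ: n_D = 1.39 − 1.39X; n_A = 1.46 − 1.39X; n_E = 2.78X.
n_T stays at 2.85 (no change in mole number).
y_i = n_i/n_T, p_i = y_i·P. Kp = p_E^2 / (p_D p_A).
This yields a degree-2 equation in X; solving on (0,1), X = 0.180.
Then n_E = 0.5, n_T = 2.85, so y_E = 0.175.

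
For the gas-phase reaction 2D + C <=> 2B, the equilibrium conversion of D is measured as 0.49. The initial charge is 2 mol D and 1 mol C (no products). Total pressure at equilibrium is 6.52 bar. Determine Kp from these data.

Basis: 2 mol D initially; let X = conversion of D. Extent ξ = X.
Mole table: n_D = 2 − 2X; n_C = 1 − X; n_B = 2X.
Total moles n_T = 3 − X.
At X = 0.49: n_D = 1.02, n_C = 0.51, n_B = 0.98, n_T = 2.51.
p_i = (n_i/n_T)·P. Kp = p_B^2 / (p_D^2 p_C) = 0.697 bar^-1.

Kp = 0.697 bar^-1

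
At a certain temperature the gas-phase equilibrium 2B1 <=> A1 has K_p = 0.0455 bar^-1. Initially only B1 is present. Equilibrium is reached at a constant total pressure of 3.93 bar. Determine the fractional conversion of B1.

X = 0.236

Let X = conversion of B1 (basis 1 mol B1); extent of reaction ξ = 0.5X.
Species balance: n_B1 = 1 − X; n_A1 = 0.5X.
Summing: n_T = 1 − 0.5X.
y_i = n_i/n_T, p_i = y_i·P. K_p = p_A1 / (p_B1^2).
Substituting and setting equal to 0.0455 bar^-1 gives a polynomial in X; the root in (0,1) is X = 0.236.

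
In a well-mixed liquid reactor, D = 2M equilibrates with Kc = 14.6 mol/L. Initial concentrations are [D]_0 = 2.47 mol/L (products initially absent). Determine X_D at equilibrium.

Let X = conversion of D; extent ξ = 2.47·X mol/L.
Concentrations: [D] = 2.47 − 2.47X; [M] = 4.94X.
Kc = [M]^2 / ([D]).
Setting equal to 14.6 and solving for X on (0,1) gives X = 0.684.

X = 0.684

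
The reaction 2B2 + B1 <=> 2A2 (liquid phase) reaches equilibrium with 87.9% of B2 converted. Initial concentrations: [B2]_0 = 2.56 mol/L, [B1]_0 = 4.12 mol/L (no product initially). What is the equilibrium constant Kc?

Let X = conversion of B2.
Concentrations: [B2] = 2.56 − 2.56X; [B1] = 4.12 − 1.28X; [A2] = 2.56X.
At X = 0.879: [B2] = 0.31, [B1] = 2.99, [A2] = 2.25.
Kc = [A2]^2 / ([B2]^2 [B1]) = 17.6 L/mol.

Kc = 17.6 L/mol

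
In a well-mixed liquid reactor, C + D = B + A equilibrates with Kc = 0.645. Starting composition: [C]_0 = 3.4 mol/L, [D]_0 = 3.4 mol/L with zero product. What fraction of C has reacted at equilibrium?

X = 0.445

Let X = conversion of C; extent ξ = 3.4·X mol/L.
Concentrations: [C] = 3.4 − 3.4X; [D] = 3.4 − 3.4X; [B] = 3.4X; [A] = 3.4X.
Kc = [B] [A] / ([C] [D]).
This equals 0.645 at X = 0.445 (the root in 0 < X < 1).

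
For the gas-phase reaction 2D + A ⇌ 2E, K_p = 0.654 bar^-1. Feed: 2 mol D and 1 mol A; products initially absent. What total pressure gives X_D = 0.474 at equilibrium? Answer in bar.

Basis: 2 mol D initially; let X = conversion of D. Extent ξ = X.
Moles: n_D = 2 − 2X; n_A = 1 − X; n_E = 2X.
Total moles n_T = 3 − X.
K_p = p_E^2 / (p_D^2 p_A) with p_i = (n_i/n_T)·P.
At X = 0.474: the mole-fraction product g(X) = Π y_i^ν_i = 3.9. Since K_p = g(X)·P^{-1}, P = (g/K_p)^(1/1) = (3.9/0.654)^(1/1) = 5.96 bar.

P = 5.96 bar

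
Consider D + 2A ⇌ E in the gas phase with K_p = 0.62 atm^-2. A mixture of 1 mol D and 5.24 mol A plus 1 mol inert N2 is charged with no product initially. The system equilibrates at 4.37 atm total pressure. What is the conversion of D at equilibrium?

Basis: 1 mol D initially; let X = conversion of D. Extent ξ = X.
Moles: n_D = 1 − X; n_A = 5.24 − 2X; n_E = X; n_I = 1 (inert).
n_T = Σnᵢ = 7.24 − 2X.
Mole fractions y_i = n_i/n_T; K_p = p_E / (p_D p_A^2) with p_i = y_i·P.
Setting this equal to 0.62 atm^-2 and taking the physical root (0 < X < 1) gives X = 0.830.

X = 0.830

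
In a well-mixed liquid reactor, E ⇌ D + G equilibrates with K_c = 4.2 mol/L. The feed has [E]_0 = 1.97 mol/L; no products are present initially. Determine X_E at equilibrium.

Let X = conversion of E; extent ξ = 1.97·X mol/L.
Concentrations: [E] = 1.97 − 1.97X; [D] = 1.97X; [G] = 1.97X.
K_c = [D] [G] / ([E]).
This equals 4.2 at X = 0.742 (the root in 0 < X < 1).

X = 0.742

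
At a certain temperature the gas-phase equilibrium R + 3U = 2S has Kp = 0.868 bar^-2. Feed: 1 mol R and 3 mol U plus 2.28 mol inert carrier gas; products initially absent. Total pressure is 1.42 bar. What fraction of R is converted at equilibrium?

Take 1 mol R as basis and let X be its fractional conversion, so ξ = X.
At extent ξ: n_R = 1 − X; n_U = 3 − 3X; n_S = 2X; n_I = 2.28 (inert).
Summing: n_T = 6.28 − 2X.
y_i = n_i/n_T, p_i = y_i·P. Kp = p_S^2 / (p_R p_U^3).
Equating to 0.868 bar^-2 and solving on 0 < X < 1: X = 0.298.

X = 0.298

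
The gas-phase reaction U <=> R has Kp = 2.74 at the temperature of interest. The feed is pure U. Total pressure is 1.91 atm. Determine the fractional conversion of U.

X = 0.733

Let X = conversion of U (basis 1 mol U); extent of reaction ξ = X.
Mole table: n_U = 1 − X; n_R = X.
Since Δν = 0, n_T = 1 throughout.
Mole fractions y_i = n_i/n_T; Kp = p_R / (p_U) with p_i = y_i·P.
Equating to 2.74 and solving on 0 < X < 1: X = 0.733.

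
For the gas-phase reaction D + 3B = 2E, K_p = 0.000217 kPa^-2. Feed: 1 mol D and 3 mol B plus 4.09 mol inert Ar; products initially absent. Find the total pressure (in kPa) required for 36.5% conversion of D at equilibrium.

P = 174 kPa

Let X = conversion of D (basis 1 mol D); extent of reaction ξ = X.
Moles: n_D = 1 − X; n_B = 3 − 3X; n_E = 2X; n_I = 4.09 (inert).
Summing: n_T = 8.09 − 2X.
K_p = p_E^2 / (p_D p_B^3) with p_i = (n_i/n_T)·P.
At X = 0.365: the mole-fraction product g(X) = Π y_i^ν_i = 6.576. Since K_p = g(X)·P^{-2}, P = (g/K_p)^(1/2) = (6.576/0.000217)^(1/2) = 174 kPa.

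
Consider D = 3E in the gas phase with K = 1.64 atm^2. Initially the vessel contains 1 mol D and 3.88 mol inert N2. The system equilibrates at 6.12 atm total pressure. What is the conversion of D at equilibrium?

Let X = conversion of D (basis 1 mol D); extent of reaction ξ = X.
Mole table: n_D = 1 − X; n_E = 3X; n_I = 3.88 (inert).
Summing: n_T = 4.88 + 2X.
Mole fractions y_i = n_i/n_T; K = p_E^3 / (p_D) with p_i = y_i·P.
This yields a degree-3 equation in X; solving on (0,1), X = 0.322.

X = 0.322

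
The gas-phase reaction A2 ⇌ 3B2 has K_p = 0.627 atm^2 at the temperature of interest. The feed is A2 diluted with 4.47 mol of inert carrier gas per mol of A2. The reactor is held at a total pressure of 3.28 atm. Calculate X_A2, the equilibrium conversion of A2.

Let X = conversion of A2 (basis 1 mol A2); extent of reaction ξ = X.
Species balance: n_A2 = 1 − X; n_B2 = 3X; n_I = 4.47 (inert).
Total moles n_T = 5.47 + 2X.
Mole fractions y_i = n_i/n_T; K_p = p_B2^3 / (p_A2) with p_i = y_i·P.
Equating to 0.627 atm^2 and solving on 0 < X < 1: X = 0.374.

X = 0.374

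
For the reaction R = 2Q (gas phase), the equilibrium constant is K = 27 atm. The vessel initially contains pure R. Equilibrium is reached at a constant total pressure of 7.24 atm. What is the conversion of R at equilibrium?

X = 0.695

Take 1 mol R as basis and let X be its fractional conversion, so ξ = X.
Mole table: n_R = 1 − X; n_Q = 2X.
Total moles n_T = 1 + X.
y_i = n_i/n_T, p_i = y_i·P. K = p_Q^2 / (p_R).
Equating to 27 atm and solving on 0 < X < 1: X = 0.695.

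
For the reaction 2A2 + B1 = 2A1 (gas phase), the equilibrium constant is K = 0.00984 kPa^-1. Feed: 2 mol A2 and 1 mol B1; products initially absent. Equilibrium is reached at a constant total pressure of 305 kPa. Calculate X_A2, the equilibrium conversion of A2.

Take 2 mol A2 as basis and let X be its fractional conversion, so ξ = X.
Moles: n_A2 = 2 − 2X; n_B1 = 1 − X; n_A1 = 2X.
n_T = Σnᵢ = 3 − X.
With p_i = (n_i/n_T)P, K = p_A1^2 / (p_A2^2 p_B1).
Setting this equal to 0.00984 kPa^-1 and taking the physical root (0 < X < 1) gives X = 0.446.

X = 0.446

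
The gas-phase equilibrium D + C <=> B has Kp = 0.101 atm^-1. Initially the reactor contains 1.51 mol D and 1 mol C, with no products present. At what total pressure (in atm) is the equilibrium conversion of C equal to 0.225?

P = 5.11 atm

Basis: 1 mol C initially; let X = conversion of C. Extent ξ = X.
Mole table: n_D = 1.51 − X; n_C = 1 − X; n_B = X.
Summing: n_T = 2.51 − X.
Kp = p_B / (p_D p_C) with p_i = (n_i/n_T)·P.
At X = 0.225: the mole-fraction product g(X) = Π y_i^ν_i = 0.5163. Since Kp = g(X)·P^{-1}, P = (g/Kp)^(1/1) = (0.5163/0.101)^(1/1) = 5.11 atm.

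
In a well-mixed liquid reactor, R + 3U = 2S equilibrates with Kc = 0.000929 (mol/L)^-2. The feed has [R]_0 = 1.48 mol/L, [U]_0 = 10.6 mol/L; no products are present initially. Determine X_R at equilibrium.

X = 0.297

Let X = conversion of R; extent ξ = 1.48·X mol/L.
Concentrations: [R] = 1.48 − 1.48X; [U] = 10.6 − 4.44X; [S] = 2.96X.
Kc = [S]^2 / ([R] [U]^3).
Setting equal to 0.000929 and solving for X on (0,1) gives X = 0.297.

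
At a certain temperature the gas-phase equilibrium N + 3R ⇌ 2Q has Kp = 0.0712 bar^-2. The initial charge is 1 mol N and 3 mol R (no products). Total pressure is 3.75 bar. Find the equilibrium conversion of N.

Let X = conversion of N (basis 1 mol N); extent of reaction ξ = X.
Species balance: n_N = 1 − X; n_R = 3 − 3X; n_Q = 2X.
Summing: n_T = 4 − 2X.
y_i = n_i/n_T, p_i = y_i·P. Kp = p_Q^2 / (p_N p_R^3).
Substituting and setting equal to 0.0712 bar^-2 gives a polynomial in X; the root in (0,1) is X = 0.341.

X = 0.341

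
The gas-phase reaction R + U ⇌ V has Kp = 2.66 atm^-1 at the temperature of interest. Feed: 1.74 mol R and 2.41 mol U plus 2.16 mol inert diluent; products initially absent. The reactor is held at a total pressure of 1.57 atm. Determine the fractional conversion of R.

X = 0.535

Let X = conversion of R (basis 1.74 mol R); extent of reaction ξ = 1.74X.
Species balance: n_R = 1.74 − 1.74X; n_U = 2.41 − 1.74X; n_V = 1.74X; n_I = 2.16 (inert).
n_T = Σnᵢ = 6.31 − 1.74X.
y_i = n_i/n_T, p_i = y_i·P. Kp = p_V / (p_R p_U).
This yields a degree-2 equation in X; solving on (0,1), X = 0.535.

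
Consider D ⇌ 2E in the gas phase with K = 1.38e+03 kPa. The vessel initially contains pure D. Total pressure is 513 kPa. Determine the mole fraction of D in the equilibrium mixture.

y_D = 0.224

Let X = conversion of D (basis 1 mol D); extent of reaction ξ = X.
Moles: n_D = 1 − X; n_E = 2X.
Summing: n_T = 1 + X.
y_i = n_i/n_T, p_i = y_i·P. K = p_E^2 / (p_D).
This yields a degree-2 equation in X; solving on (0,1), X = 0.634.
Then n_D = 0.366, n_T = 1.63, so y_D = 0.224.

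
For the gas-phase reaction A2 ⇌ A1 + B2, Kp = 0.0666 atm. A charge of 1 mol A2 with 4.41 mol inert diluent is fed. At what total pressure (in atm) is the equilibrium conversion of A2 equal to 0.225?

P = 5.75 atm

Basis: 1 mol A2 initially; let X = conversion of A2. Extent ξ = X.
Species balance: n_A2 = 1 − X; n_A1 = X; n_B2 = X; n_I = 4.41 (inert).
n_T = Σnᵢ = 5.41 + X.
Kp = p_A1 p_B2 / (p_A2) with p_i = (n_i/n_T)·P.
At X = 0.225: the mole-fraction product g(X) = Π y_i^ν_i = 0.01159. Since Kp = g(X)·P^{1}, P = (Kp/g)^(1/1) = (0.0666/0.01159)^(1/1) = 5.75 atm.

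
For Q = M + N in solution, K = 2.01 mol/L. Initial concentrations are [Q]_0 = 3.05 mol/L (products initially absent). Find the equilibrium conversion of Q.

Let X = conversion of Q; extent ξ = 3.05·X mol/L.
Concentrations: [Q] = 3.05 − 3.05X; [M] = 3.05X; [N] = 3.05X.
K = [M] [N] / ([Q]).
Equating to 2.01 mol/L: the physical root is X = 0.547.

X = 0.547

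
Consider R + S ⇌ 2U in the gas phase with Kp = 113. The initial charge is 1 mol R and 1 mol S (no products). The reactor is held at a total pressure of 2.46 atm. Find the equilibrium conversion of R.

Let X = conversion of R (basis 1 mol R); extent of reaction ξ = X.
Mole table: n_R = 1 − X; n_S = 1 − X; n_U = 2X.
Total moles n_T = 2 (Δν = 0, constant).
With p_i = (n_i/n_T)P, Kp = p_U^2 / (p_R p_S).
Setting this equal to 113 and taking the physical root (0 < X < 1) gives X = 0.842.

X = 0.842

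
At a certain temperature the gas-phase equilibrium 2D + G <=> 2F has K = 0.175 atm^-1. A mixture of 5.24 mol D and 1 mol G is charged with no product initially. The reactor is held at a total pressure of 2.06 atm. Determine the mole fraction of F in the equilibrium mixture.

Take 1 mol G as basis and let X be its fractional conversion, so ξ = X.
Species balance: n_D = 5.24 − 2X; n_G = 1 − X; n_F = 2X.
Summing: n_T = 6.24 − X.
With p_i = (n_i/n_T)P, K = p_F^2 / (p_D^2 p_G).
Substituting and setting equal to 0.175 atm^-1 gives a polynomial in X; the root in (0,1) is X = 0.418.
Then n_F = 0.836, n_T = 5.82, so y_F = 0.144.

y_F = 0.144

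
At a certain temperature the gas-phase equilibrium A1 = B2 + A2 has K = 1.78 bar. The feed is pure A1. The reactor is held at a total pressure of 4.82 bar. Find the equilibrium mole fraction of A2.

Let X = conversion of A1 (basis 1 mol A1); extent of reaction ξ = X.
At extent ξ: n_A1 = 1 − X; n_B2 = X; n_A2 = X.
Total moles n_T = 1 + X.
y_i = n_i/n_T, p_i = y_i·P. K = p_B2 p_A2 / (p_A1).
This yields a degree-2 equation in X; solving on (0,1), X = 0.519.
Then n_A2 = 0.519, n_T = 1.52, so y_A2 = 0.342.

y_A2 = 0.342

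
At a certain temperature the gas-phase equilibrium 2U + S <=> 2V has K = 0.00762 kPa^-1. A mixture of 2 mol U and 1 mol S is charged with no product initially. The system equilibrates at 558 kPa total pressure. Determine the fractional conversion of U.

X = 0.483

Let X = conversion of U (basis 2 mol U); extent of reaction ξ = X.
Species balance: n_U = 2 − 2X; n_S = 1 − X; n_V = 2X.
Summing: n_T = 3 − X.
y_i = n_i/n_T, p_i = y_i·P. K = p_V^2 / (p_U^2 p_S).
Equating to 0.00762 kPa^-1 and solving on 0 < X < 1: X = 0.483.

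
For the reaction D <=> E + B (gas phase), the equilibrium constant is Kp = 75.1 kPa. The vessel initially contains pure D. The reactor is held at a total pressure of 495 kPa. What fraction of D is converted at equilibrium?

X = 0.363

Let X = conversion of D (basis 1 mol D); extent of reaction ξ = X.
Mole table: n_D = 1 − X; n_E = X; n_B = X.
Total moles n_T = 1 + X.
Mole fractions y_i = n_i/n_T; Kp = p_E p_B / (p_D) with p_i = y_i·P.
Substituting and setting equal to 75.1 kPa gives a polynomial in X; the root in (0,1) is X = 0.363.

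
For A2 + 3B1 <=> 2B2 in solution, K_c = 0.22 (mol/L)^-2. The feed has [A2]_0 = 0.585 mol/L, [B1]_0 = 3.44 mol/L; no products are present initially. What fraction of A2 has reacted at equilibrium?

X = 0.643

Let X = conversion of A2; extent ξ = 0.585·X mol/L.
Concentrations: [A2] = 0.585 − 0.585X; [B1] = 3.44 − 1.75X; [B2] = 1.17X.
K_c = [B2]^2 / ([A2] [B1]^3).
This equals 0.22 at X = 0.643 (the root in 0 < X < 1).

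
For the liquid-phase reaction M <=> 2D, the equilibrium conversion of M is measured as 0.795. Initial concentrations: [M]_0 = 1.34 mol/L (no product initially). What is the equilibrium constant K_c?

Let X = conversion of M.
Concentrations: [M] = 1.34 − 1.34X; [D] = 2.68X.
At X = 0.795: [M] = 0.275, [D] = 2.13.
K_c = [D]^2 / ([M]) = 16.5 mol/L.

K_c = 16.5 mol/L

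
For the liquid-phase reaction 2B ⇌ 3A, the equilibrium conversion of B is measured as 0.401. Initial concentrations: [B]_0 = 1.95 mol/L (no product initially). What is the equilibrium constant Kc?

Let X = conversion of B.
Concentrations: [B] = 1.95 − 1.95X; [A] = 2.92X.
At X = 0.401: [B] = 1.17, [A] = 1.17.
Kc = [A]^3 / ([B]^2) = 1.18 mol/L.

Kc = 1.18 mol/L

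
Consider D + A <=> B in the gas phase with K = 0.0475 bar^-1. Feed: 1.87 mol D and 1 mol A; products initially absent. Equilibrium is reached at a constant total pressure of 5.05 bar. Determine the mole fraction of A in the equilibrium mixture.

y_A = 0.317

Basis: 1 mol A initially; let X = conversion of A. Extent ξ = X.
Species balance: n_D = 1.87 − X; n_A = 1 − X; n_B = X.
Summing: n_T = 2.87 − X.
y_i = n_i/n_T, p_i = y_i·P. K = p_B / (p_D p_A).
Substituting and setting equal to 0.0475 bar^-1 gives a polynomial in X; the root in (0,1) is X = 0.132.
Then n_A = 0.868, n_T = 2.74, so y_A = 0.317.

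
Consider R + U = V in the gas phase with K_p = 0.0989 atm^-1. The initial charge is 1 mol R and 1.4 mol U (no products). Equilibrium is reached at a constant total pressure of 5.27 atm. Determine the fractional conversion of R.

X = 0.220

Let X = conversion of R (basis 1 mol R); extent of reaction ξ = X.
Species balance: n_R = 1 − X; n_U = 1.4 − X; n_V = X.
Total moles n_T = 2.4 − X.
Mole fractions y_i = n_i/n_T; K_p = p_V / (p_R p_U) with p_i = y_i·P.
Equating to 0.0989 atm^-1 and solving on 0 < X < 1: X = 0.220.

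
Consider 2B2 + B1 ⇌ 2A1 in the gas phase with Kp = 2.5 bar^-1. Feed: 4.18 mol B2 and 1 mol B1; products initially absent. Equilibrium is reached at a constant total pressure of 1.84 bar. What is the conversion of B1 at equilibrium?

Take 1 mol B1 as basis and let X be its fractional conversion, so ξ = X.
At extent ξ: n_B2 = 4.18 − 2X; n_B1 = 1 − X; n_A1 = 2X.
Total moles n_T = 5.18 − X.
Mole fractions y_i = n_i/n_T; Kp = p_A1^2 / (p_B2^2 p_B1) with p_i = y_i·P.
This yields a degree-3 equation in X; solving on (0,1), X = 0.726.

X = 0.726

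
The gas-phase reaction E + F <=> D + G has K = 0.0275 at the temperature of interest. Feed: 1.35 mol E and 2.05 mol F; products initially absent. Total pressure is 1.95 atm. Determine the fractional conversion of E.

Take 1.35 mol E as basis and let X be its fractional conversion, so ξ = 1.35X.
Moles: n_E = 1.35 − 1.35X; n_F = 2.05 − 1.35X; n_D = 1.35X; n_G = 1.35X.
Since Δν = 0, n_T = 3.4 throughout.
y_i = n_i/n_T, p_i = y_i·P. K = p_D p_G / (p_E p_F).
Equating to 0.0275 and solving on 0 < X < 1: X = 0.175.

X = 0.175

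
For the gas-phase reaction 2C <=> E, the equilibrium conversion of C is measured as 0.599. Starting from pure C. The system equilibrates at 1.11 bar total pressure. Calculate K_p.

Basis: 1 mol C initially; let X = conversion of C. Extent ξ = 0.5X.
Moles: n_C = 1 − X; n_E = 0.5X.
Total moles n_T = 1 − 0.5X.
At X = 0.599: n_C = 0.401, n_E = 0.299, n_T = 0.701.
p_i = (n_i/n_T)·P. K_p = p_E / (p_C^2) = 1.18 bar^-1.

K_p = 1.18 bar^-1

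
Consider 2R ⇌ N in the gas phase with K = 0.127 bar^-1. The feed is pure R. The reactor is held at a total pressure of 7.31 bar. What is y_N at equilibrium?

y_N = 0.369

Let X = conversion of R (basis 1 mol R); extent of reaction ξ = 0.5X.
Moles: n_R = 1 − X; n_N = 0.5X.
n_T = Σnᵢ = 1 − 0.5X.
With p_i = (n_i/n_T)P, K = p_N / (p_R^2).
Equating to 0.127 bar^-1 and solving on 0 < X < 1: X = 0.539.
Then n_N = 0.27, n_T = 0.73, so y_N = 0.369.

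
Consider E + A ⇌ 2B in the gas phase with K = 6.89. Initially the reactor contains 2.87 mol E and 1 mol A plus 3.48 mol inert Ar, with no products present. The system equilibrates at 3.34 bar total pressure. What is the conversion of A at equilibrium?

Take 1 mol A as basis and let X be its fractional conversion, so ξ = X.
Mole table: n_E = 2.87 − X; n_A = 1 − X; n_B = 2X; n_I = 3.48 (inert).
n_T stays at 7.35 (no change in mole number).
Mole fractions y_i = n_i/n_T; K = p_B^2 / (p_E p_A) with p_i = y_i·P.
Setting this equal to 6.89 and taking the physical root (0 < X < 1) gives X = 0.813.

X = 0.813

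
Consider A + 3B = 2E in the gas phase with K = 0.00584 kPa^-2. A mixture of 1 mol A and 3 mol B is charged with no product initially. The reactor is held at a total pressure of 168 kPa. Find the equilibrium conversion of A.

X = 0.762

Take 1 mol A as basis and let X be its fractional conversion, so ξ = X.
Mole table: n_A = 1 − X; n_B = 3 − 3X; n_E = 2X.
Summing: n_T = 4 − 2X.
y_i = n_i/n_T, p_i = y_i·P. K = p_E^2 / (p_A p_B^3).
Equating to 0.00584 kPa^-2 and solving on 0 < X < 1: X = 0.762.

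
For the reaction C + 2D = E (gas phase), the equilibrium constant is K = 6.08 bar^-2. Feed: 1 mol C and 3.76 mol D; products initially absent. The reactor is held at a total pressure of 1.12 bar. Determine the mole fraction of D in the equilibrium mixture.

Take 1 mol C as basis and let X be its fractional conversion, so ξ = X.
At extent ξ: n_C = 1 − X; n_D = 3.76 − 2X; n_E = X.
n_T = Σnᵢ = 4.76 − 2X.
y_i = n_i/n_T, p_i = y_i·P. K = p_E / (p_C p_D^2).
Equating to 6.08 bar^-2 and solving on 0 < X < 1: X = 0.783.
Then n_D = 2.19, n_T = 3.19, so y_D = 0.687.

y_D = 0.687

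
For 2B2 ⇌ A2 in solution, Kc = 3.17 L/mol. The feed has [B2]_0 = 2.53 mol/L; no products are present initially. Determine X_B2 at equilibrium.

Let X = conversion of B2; extent ξ = 2.53X/2 mol/L.
Concentrations: [B2] = 2.53 − 2.53X; [A2] = 1.26X.
Kc = [A2] / ([B2]^2).
Solving Kc = 3.17 for X ∈ (0,1): X = 0.780.

X = 0.780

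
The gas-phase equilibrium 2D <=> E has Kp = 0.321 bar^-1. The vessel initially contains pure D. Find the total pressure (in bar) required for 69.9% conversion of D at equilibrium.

P = 7.82 bar

Take 1 mol D as basis and let X be its fractional conversion, so ξ = 0.5X.
At extent ξ: n_D = 1 − X; n_E = 0.5X.
Total moles n_T = 1 − 0.5X.
Kp = p_E / (p_D^2) with p_i = (n_i/n_T)·P.
At X = 0.699: the mole-fraction product g(X) = Π y_i^ν_i = 2.509. Since Kp = g(X)·P^{-1}, P = (g/Kp)^(1/1) = (2.509/0.321)^(1/1) = 7.82 bar.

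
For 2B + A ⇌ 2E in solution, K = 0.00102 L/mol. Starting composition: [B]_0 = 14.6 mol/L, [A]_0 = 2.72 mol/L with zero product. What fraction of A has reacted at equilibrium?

X = 0.126

Let X = conversion of A; extent ξ = 2.72·X mol/L.
Concentrations: [B] = 14.6 − 5.44X; [A] = 2.72 − 2.72X; [E] = 5.44X.
K = [E]^2 / ([B]^2 [A]).
Equating to 0.00102 L/mol: the physical root is X = 0.126.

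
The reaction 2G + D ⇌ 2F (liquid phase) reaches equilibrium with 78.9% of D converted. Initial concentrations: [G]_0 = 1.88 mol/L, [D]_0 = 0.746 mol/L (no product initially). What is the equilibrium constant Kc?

Let X = conversion of D.
Concentrations: [G] = 1.88 − 1.49X; [D] = 0.746 − 0.746X; [F] = 1.49X.
At X = 0.789: [G] = 0.703, [D] = 0.157, [F] = 1.18.
Kc = [F]^2 / ([G]^2 [D]) = 17.8 L/mol.

Kc = 17.8 L/mol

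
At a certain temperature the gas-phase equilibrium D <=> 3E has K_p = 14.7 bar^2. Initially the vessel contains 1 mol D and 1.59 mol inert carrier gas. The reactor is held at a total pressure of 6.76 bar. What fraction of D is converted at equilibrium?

X = 0.432

Take 1 mol D as basis and let X be its fractional conversion, so ξ = X.
Mole table: n_D = 1 − X; n_E = 3X; n_I = 1.59 (inert).
n_T = Σnᵢ = 2.59 + 2X.
With p_i = (n_i/n_T)P, K_p = p_E^3 / (p_D).
Equating to 14.7 bar^2 and solving on 0 < X < 1: X = 0.432.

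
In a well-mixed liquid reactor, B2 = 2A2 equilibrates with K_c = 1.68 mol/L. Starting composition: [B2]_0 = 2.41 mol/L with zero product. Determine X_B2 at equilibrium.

X = 0.339

Let X = conversion of B2; extent ξ = 2.41·X mol/L.
Concentrations: [B2] = 2.41 − 2.41X; [A2] = 4.82X.
K_c = [A2]^2 / ([B2]).
Equating to 1.68 mol/L: the physical root is X = 0.339.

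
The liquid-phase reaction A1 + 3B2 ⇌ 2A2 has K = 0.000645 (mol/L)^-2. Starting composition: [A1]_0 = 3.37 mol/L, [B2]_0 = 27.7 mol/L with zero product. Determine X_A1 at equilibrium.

X = 0.514

Let X = conversion of A1; extent ξ = 3.37·X mol/L.
Concentrations: [A1] = 3.37 − 3.37X; [B2] = 27.7 − 10.1X; [A2] = 6.74X.
K = [A2]^2 / ([A1] [B2]^3).
This equals 0.000645 at X = 0.514 (the root in 0 < X < 1).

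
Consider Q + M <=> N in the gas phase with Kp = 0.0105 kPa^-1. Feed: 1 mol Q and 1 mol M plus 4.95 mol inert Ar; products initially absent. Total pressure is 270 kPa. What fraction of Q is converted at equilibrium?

Let X = conversion of Q (basis 1 mol Q); extent of reaction ξ = X.
Mole table: n_Q = 1 − X; n_M = 1 − X; n_N = X; n_I = 4.95 (inert).
Total moles n_T = 6.95 − X.
With p_i = (n_i/n_T)P, Kp = p_N / (p_Q p_M).
Equating to 0.0105 kPa^-1 and solving on 0 < X < 1: X = 0.243.

X = 0.243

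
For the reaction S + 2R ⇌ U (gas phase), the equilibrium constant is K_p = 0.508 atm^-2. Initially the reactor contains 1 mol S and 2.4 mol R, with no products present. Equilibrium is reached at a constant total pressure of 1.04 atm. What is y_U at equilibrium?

y_U = 0.065

Let X = conversion of S (basis 1 mol S); extent of reaction ξ = X.
Mole table: n_S = 1 − X; n_R = 2.4 − 2X; n_U = X.
n_T = Σnᵢ = 3.4 − 2X.
With p_i = (n_i/n_T)P, K_p = p_U / (p_S p_R^2).
Substituting and setting equal to 0.508 atm^-2 gives a polynomial in X; the root in (0,1) is X = 0.197.
Then n_U = 0.197, n_T = 3.01, so y_U = 0.065.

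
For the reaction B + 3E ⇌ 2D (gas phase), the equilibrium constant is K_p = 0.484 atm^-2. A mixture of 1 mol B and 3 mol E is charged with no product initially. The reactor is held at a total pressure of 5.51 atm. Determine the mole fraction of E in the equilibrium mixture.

Let X = conversion of B (basis 1 mol B); extent of reaction ξ = X.
At extent ξ: n_B = 1 − X; n_E = 3 − 3X; n_D = 2X.
Total moles n_T = 4 − 2X.
y_i = n_i/n_T, p_i = y_i·P. K_p = p_D^2 / (p_B p_E^3).
Equating to 0.484 atm^-2 and solving on 0 < X < 1: X = 0.591.
Then n_E = 1.23, n_T = 2.82, so y_E = 0.435.

y_E = 0.435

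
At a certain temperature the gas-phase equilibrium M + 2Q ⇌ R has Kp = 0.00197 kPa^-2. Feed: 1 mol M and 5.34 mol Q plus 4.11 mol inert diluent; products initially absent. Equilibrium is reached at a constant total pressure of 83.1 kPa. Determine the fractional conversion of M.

Take 1 mol M as basis and let X be its fractional conversion, so ξ = X.
At extent ξ: n_M = 1 − X; n_Q = 5.34 − 2X; n_R = X; n_I = 4.11 (inert).
Summing: n_T = 10.4 − 2X.
Mole fractions y_i = n_i/n_T; Kp = p_R / (p_M p_Q^2) with p_i = y_i·P.
Equating to 0.00197 kPa^-2 and solving on 0 < X < 1: X = 0.718.

X = 0.718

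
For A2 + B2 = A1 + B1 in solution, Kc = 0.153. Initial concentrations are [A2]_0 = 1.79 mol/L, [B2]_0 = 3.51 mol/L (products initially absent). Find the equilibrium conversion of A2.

Let X = conversion of A2; extent ξ = 1.79·X mol/L.
Concentrations: [A2] = 1.79 − 1.79X; [B2] = 3.51 − 1.79X; [A1] = 1.79X; [B1] = 1.79X.
Kc = [A1] [B1] / ([A2] [B2]).
This equals 0.153 at X = 0.385 (the root in 0 < X < 1).

X = 0.385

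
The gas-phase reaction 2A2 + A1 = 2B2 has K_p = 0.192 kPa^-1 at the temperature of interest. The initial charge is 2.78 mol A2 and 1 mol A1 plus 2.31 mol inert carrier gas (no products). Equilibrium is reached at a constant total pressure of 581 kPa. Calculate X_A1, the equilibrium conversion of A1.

Take 1 mol A1 as basis and let X be its fractional conversion, so ξ = X.
Moles: n_A2 = 2.78 − 2X; n_A1 = 1 − X; n_B2 = 2X; n_I = 2.31 (inert).
Total moles n_T = 6.09 − X.
y_i = n_i/n_T, p_i = y_i·P. K_p = p_B2^2 / (p_A2^2 p_A1).
Setting this equal to 0.192 kPa^-1 and taking the physical root (0 < X < 1) gives X = 0.869.

X = 0.869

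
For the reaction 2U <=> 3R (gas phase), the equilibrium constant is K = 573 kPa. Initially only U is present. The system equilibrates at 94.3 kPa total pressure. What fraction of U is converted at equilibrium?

X = 0.656

Take 1 mol U as basis and let X be its fractional conversion, so ξ = 0.5X.
At extent ξ: n_U = 1 − X; n_R = 1.5X.
Total moles n_T = 1 + 0.5X.
y_i = n_i/n_T, p_i = y_i·P. K = p_R^3 / (p_U^2).
Substituting and setting equal to 573 kPa gives a polynomial in X; the root in (0,1) is X = 0.656.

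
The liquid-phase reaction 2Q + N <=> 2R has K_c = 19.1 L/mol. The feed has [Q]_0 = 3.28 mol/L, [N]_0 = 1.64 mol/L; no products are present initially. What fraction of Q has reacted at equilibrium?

Let X = conversion of Q; extent ξ = 3.28X/2 mol/L.
Concentrations: [Q] = 3.28 − 3.28X; [N] = 1.64 − 1.64X; [R] = 3.28X.
K_c = [R]^2 / ([Q]^2 [N]).
Setting equal to 19.1 and solving for X on (0,1) gives X = 0.740.

X = 0.740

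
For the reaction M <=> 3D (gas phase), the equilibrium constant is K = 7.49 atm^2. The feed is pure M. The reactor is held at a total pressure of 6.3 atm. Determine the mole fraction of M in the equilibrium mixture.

y_M = 0.535

Let X = conversion of M (basis 1 mol M); extent of reaction ξ = X.
Mole table: n_M = 1 − X; n_D = 3X.
Summing: n_T = 1 + 2X.
Mole fractions y_i = n_i/n_T; K = p_D^3 / (p_M) with p_i = y_i·P.
This yields a degree-3 equation in X; solving on (0,1), X = 0.225.
Then n_M = 0.775, n_T = 1.45, so y_M = 0.535.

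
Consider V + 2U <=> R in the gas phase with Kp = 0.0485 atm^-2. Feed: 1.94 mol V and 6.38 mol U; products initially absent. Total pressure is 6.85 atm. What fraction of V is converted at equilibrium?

Take 1.94 mol V as basis and let X be its fractional conversion, so ξ = 1.94X.
Species balance: n_V = 1.94 − 1.94X; n_U = 6.38 − 3.88X; n_R = 1.94X.
n_T = Σnᵢ = 8.32 − 3.88X.
y_i = n_i/n_T, p_i = y_i·P. Kp = p_R / (p_V p_U^2).
Substituting and setting equal to 0.0485 atm^-2 gives a polynomial in X; the root in (0,1) is X = 0.521.

X = 0.521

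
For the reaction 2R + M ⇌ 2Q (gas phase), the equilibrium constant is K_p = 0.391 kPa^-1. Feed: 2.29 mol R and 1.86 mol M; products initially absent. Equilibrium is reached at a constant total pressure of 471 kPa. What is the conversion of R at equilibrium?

Take 2.29 mol R as basis and let X be its fractional conversion, so ξ = 1.15X.
Mole table: n_R = 2.29 − 2.29X; n_M = 1.86 − 1.15X; n_Q = 2.29X.
n_T = Σnᵢ = 4.15 − 1.15X.
With p_i = (n_i/n_T)P, K_p = p_Q^2 / (p_R^2 p_M).
Substituting and setting equal to 0.391 kPa^-1 gives a polynomial in X; the root in (0,1) is X = 0.876.

X = 0.876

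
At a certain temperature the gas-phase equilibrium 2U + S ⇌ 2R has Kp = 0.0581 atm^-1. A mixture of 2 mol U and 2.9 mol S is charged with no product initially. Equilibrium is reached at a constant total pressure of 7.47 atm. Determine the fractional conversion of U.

X = 0.331

Basis: 2 mol U initially; let X = conversion of U. Extent ξ = X.
Moles: n_U = 2 − 2X; n_S = 2.9 − X; n_R = 2X.
Summing: n_T = 4.9 − X.
y_i = n_i/n_T, p_i = y_i·P. Kp = p_R^2 / (p_U^2 p_S).
Setting this equal to 0.0581 atm^-1 and taking the physical root (0 < X < 1) gives X = 0.331.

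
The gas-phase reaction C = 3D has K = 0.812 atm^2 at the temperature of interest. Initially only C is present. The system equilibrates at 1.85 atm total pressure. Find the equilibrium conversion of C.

Let X = conversion of C (basis 1 mol C); extent of reaction ξ = X.
Species balance: n_C = 1 − X; n_D = 3X.
n_T = Σnᵢ = 1 + 2X.
y_i = n_i/n_T, p_i = y_i·P. K = p_D^3 / (p_C).
Equating to 0.812 atm^2 and solving on 0 < X < 1: X = 0.245.

X = 0.245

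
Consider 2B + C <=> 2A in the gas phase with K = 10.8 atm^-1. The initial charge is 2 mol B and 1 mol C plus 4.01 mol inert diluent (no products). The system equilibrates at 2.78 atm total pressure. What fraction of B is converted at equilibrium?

X = 0.583

Basis: 2 mol B initially; let X = conversion of B. Extent ξ = X.
At extent ξ: n_B = 2 − 2X; n_C = 1 − X; n_A = 2X; n_I = 4.01 (inert).
n_T = Σnᵢ = 7.01 − X.
With p_i = (n_i/n_T)P, K = p_A^2 / (p_B^2 p_C).
Substituting and setting equal to 10.8 atm^-1 gives a polynomial in X; the root in (0,1) is X = 0.583.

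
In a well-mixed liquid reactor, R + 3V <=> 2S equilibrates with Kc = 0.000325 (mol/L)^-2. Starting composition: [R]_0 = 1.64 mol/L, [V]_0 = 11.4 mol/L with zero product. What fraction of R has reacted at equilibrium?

X = 0.209

Let X = conversion of R; extent ξ = 1.64·X mol/L.
Concentrations: [R] = 1.64 − 1.64X; [V] = 11.4 − 4.92X; [S] = 3.28X.
Kc = [S]^2 / ([R] [V]^3).
This equals 0.000325 at X = 0.209 (the root in 0 < X < 1).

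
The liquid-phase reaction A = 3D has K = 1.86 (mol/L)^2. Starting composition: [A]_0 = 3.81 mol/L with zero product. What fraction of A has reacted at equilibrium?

X = 0.159

Let X = conversion of A; extent ξ = 3.81·X mol/L.
Concentrations: [A] = 3.81 − 3.81X; [D] = 11.4X.
K = [D]^3 / ([A]).
Equating to 1.86 (mol/L)^2: the physical root is X = 0.159.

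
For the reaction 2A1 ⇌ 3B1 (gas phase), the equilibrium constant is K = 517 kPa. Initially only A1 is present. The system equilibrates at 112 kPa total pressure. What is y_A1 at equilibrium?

Take 1 mol A1 as basis and let X be its fractional conversion, so ξ = 0.5X.
Mole table: n_A1 = 1 − X; n_B1 = 1.5X.
Summing: n_T = 1 + 0.5X.
Mole fractions y_i = n_i/n_T; K = p_B1^3 / (p_A1^2) with p_i = y_i·P.
Equating to 517 kPa and solving on 0 < X < 1: X = 0.628.
Then n_A1 = 0.372, n_T = 1.31, so y_A1 = 0.283.

y_A1 = 0.283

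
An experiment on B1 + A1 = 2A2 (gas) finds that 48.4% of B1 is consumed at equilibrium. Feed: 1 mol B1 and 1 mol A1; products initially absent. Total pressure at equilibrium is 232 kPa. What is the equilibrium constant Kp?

Kp = 3.52

Let X = conversion of B1 (basis 1 mol B1); extent of reaction ξ = X.
Moles: n_B1 = 1 − X; n_A1 = 1 − X; n_A2 = 2X.
Since Δν = 0, n_T = 2 throughout.
At X = 0.484: n_B1 = 0.516, n_A1 = 0.516, n_A2 = 0.968, n_T = 2.
p_i = (n_i/n_T)·P. Kp = p_A2^2 / (p_B1 p_A1) = 3.52.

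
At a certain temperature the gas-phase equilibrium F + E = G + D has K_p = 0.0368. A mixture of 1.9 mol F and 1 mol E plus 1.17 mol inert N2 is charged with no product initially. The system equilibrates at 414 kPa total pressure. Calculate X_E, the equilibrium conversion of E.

X = 0.220

Take 1 mol E as basis and let X be its fractional conversion, so ξ = X.
Moles: n_F = 1.9 − X; n_E = 1 − X; n_G = X; n_D = X; n_I = 1.17 (inert).
n_T stays at 4.07 (no change in mole number).
y_i = n_i/n_T, p_i = y_i·P. K_p = p_G p_D / (p_F p_E).
This yields a degree-2 equation in X; solving on (0,1), X = 0.220.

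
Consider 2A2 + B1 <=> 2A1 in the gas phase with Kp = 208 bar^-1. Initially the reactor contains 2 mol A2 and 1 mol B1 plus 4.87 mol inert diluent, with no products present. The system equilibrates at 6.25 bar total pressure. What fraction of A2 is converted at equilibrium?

Take 2 mol A2 as basis and let X be its fractional conversion, so ξ = X.
At extent ξ: n_A2 = 2 − 2X; n_B1 = 1 − X; n_A1 = 2X; n_I = 4.87 (inert).
n_T = Σnᵢ = 7.87 − X.
Mole fractions y_i = n_i/n_T; Kp = p_A1^2 / (p_A2^2 p_B1) with p_i = y_i·P.
This yields a degree-3 equation in X; solving on (0,1), X = 0.843.

X = 0.843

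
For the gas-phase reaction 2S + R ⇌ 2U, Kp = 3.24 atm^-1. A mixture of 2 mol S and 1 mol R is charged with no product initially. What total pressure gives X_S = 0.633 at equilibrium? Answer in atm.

Take 2 mol S as basis and let X be its fractional conversion, so ξ = X.
Mole table: n_S = 2 − 2X; n_R = 1 − X; n_U = 2X.
Summing: n_T = 3 − X.
Kp = p_U^2 / (p_S^2 p_R) with p_i = (n_i/n_T)·P.
At X = 0.633: the mole-fraction product g(X) = Π y_i^ν_i = 19.19. Since Kp = g(X)·P^{-1}, P = (g/Kp)^(1/1) = (19.19/3.24)^(1/1) = 5.92 atm.

P = 5.92 atm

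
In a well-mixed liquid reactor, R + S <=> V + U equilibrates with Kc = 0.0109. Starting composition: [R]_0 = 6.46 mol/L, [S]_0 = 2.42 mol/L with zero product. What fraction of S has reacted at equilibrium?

Let X = conversion of S; extent ξ = 2.42·X mol/L.
Concentrations: [R] = 6.46 − 2.42X; [S] = 2.42 − 2.42X; [V] = 2.42X; [U] = 2.42X.
Kc = [V] [U] / ([R] [S]).
Solving Kc = 0.0109 for X ∈ (0,1): X = 0.152.

X = 0.152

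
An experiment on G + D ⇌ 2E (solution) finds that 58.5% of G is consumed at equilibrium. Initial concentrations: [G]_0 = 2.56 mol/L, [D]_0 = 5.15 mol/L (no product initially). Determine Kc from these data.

Let X = conversion of G.
Concentrations: [G] = 2.56 − 2.56X; [D] = 5.15 − 2.56X; [E] = 5.12X.
At X = 0.585: [G] = 1.06, [D] = 3.65, [E] = 3.
Kc = [E]^2 / ([G] [D]) = 2.31.

Kc = 2.31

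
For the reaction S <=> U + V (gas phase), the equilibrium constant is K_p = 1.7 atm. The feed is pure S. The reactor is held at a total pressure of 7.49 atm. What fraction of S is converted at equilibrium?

X = 0.430

Take 1 mol S as basis and let X be its fractional conversion, so ξ = X.
At extent ξ: n_S = 1 − X; n_U = X; n_V = X.
Total moles n_T = 1 + X.
y_i = n_i/n_T, p_i = y_i·P. K_p = p_U p_V / (p_S).
Equating to 1.7 atm and solving on 0 < X < 1: X = 0.430.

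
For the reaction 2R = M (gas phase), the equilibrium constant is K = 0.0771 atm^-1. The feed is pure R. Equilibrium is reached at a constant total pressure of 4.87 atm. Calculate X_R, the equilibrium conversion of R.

X = 0.368

Basis: 1 mol R initially; let X = conversion of R. Extent ξ = 0.5X.
Mole table: n_R = 1 − X; n_M = 0.5X.
n_T = Σnᵢ = 1 − 0.5X.
Mole fractions y_i = n_i/n_T; K = p_M / (p_R^2) with p_i = y_i·P.
Equating to 0.0771 atm^-1 and solving on 0 < X < 1: X = 0.368.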